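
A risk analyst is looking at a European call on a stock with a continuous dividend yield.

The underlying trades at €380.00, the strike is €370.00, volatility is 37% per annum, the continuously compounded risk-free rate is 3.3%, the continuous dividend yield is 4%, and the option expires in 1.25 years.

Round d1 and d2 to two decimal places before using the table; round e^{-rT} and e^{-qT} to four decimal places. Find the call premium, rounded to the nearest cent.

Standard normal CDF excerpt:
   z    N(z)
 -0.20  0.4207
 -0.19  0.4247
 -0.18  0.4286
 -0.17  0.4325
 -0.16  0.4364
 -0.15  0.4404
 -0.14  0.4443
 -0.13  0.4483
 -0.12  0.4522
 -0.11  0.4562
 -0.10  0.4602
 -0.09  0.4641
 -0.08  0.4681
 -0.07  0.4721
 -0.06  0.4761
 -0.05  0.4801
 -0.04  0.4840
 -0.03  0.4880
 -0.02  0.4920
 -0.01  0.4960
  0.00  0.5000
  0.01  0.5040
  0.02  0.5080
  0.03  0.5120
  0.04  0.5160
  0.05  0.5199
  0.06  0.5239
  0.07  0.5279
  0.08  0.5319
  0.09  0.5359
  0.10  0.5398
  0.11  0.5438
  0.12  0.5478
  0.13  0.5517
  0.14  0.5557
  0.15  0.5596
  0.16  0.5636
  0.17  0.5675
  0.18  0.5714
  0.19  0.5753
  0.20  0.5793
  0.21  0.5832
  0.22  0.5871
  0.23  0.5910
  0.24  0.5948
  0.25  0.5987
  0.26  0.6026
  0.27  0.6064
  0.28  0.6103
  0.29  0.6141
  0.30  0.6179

€61.46

σ√T = 0.37 × 1.1180 = 0.4137
d₁ = [ln(380/370) + (0.033 − 0.04 + ½·0.37²)·1.25] / (σ√T) = (0.0267 + 0.0768) / 0.4137 = 0.2502 ⇒ 0.25
d₂ = 0.2502 − 0.4137 = -0.1635 ⇒ -0.16
e^(−qT) = e^(−0.04·1.25) = 0.9512;  e^(−rT) = e^(−0.033·1.25) = 0.9596
C = 380·0.9512·N(0.25) − 370·0.9596·N(-0.16) = 380·0.9512·0.5987 − 370·0.9596·0.4364 = 216.4037 − 154.9447 = 61.4590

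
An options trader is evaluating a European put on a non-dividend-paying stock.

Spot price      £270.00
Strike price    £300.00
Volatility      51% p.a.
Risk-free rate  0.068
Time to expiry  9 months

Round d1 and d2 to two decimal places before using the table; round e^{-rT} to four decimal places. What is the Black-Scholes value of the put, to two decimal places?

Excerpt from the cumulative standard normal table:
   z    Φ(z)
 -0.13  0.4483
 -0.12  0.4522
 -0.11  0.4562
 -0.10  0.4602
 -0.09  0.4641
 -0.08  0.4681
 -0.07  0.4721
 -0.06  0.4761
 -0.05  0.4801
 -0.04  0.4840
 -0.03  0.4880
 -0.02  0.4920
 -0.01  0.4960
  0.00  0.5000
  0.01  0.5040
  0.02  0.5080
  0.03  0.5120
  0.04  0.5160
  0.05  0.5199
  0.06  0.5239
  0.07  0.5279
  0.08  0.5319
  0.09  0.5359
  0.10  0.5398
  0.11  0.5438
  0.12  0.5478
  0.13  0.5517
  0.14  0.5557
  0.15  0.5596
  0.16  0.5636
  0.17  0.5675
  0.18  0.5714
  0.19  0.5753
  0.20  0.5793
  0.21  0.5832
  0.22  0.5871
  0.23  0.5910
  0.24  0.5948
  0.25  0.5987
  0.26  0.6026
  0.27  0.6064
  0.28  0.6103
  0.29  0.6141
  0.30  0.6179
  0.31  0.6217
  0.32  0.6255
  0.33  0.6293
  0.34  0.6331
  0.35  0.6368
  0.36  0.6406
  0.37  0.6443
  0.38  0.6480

£56.24

σ√T = 0.51·√0.75 = 0.4417
ln(S/K) + (r + σ²/2)T = ln(270/300) + (0.068 + 0.51²/2)·0.75 = -0.1054 + 0.1485 = 0.0432
d₁ = 0.0432 / 0.4417 = 0.0978 which rounds to 0.10
d₂ = d₁ − σ√T = 0.0978 − 0.4417 = -0.3439 which rounds to -0.34
exp(−rT) = exp(−0.068·0.75) = 0.9503
N(−d₂) = N(0.34) = 0.6331;  N(−d₁) = N(-0.10) = 0.4602
P = 300·0.9503·0.6331 − 270·0.4602 = 180.4905 − 124.2540 = 56.2365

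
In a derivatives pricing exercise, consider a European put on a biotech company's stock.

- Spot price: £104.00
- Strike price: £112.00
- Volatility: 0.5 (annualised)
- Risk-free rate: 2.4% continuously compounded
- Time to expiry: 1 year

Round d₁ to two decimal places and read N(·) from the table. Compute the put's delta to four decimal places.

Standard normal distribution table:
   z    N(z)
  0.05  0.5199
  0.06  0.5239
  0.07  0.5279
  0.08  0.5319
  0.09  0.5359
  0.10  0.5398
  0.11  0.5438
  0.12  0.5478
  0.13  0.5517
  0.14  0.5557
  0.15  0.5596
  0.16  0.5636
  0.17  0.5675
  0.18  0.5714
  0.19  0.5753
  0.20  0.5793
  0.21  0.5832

-0.4404

σ√T = 0.5 × 1.0000 = 0.5000
d₁ = [ln(104/112) + (0.024 + 0.5²/2)·1] / 0.5000 = [-0.0741 + 0.1490] / 0.5000 = 0.1498 → 0.15
N(d₁) = N(0.15) = 0.5596
Δ_put = N(d₁) − 1 = 0.5596 − 1 = -0.4404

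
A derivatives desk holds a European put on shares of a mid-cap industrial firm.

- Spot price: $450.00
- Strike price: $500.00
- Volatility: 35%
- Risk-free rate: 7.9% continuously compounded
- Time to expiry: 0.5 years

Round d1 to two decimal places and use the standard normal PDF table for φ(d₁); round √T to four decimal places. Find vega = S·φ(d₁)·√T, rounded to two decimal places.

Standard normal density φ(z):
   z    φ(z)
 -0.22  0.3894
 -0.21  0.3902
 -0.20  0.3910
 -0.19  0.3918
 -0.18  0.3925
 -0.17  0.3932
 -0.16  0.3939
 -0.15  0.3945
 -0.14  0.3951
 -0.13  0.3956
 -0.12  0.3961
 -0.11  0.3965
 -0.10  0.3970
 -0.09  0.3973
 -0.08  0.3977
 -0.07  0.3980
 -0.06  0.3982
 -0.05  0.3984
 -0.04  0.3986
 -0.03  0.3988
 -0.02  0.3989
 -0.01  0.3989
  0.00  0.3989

125.72

σ√T = 0.35 × 0.7071 = 0.2475
d₁ = [ln(450/500) + (0.079 + 0.35²/2)·0.5] / 0.2475 = [-0.1054 + 0.0701] / 0.2475 = -0.1424 which rounds to -0.14
√T = √0.5 = 0.7071
φ(d₁) = φ(-0.14) = 0.3951
vega = S·φ(d₁)·√T = 450·0.3951·0.7071 = 125.7188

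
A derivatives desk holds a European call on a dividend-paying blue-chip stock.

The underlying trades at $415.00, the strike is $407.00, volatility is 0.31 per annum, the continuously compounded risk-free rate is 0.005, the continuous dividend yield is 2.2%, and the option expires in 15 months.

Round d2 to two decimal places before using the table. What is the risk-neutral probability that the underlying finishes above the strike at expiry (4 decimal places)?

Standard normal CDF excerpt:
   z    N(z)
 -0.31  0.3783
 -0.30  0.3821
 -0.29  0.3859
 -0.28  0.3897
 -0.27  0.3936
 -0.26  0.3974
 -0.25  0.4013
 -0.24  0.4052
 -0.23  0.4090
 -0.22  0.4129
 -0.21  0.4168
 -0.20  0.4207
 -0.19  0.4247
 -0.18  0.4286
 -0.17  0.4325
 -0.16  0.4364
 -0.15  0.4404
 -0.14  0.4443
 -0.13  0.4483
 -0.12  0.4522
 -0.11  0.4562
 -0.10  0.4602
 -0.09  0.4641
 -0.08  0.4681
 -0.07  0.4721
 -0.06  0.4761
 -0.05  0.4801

0.4286

T = 1.25;  σ√T = 0.3466
d₁ = [ln(415/407) + (0.005 − 0.022 + ½·0.31²)·1.25] / (σ√T) = (0.0195 + 0.0388) / 0.3466 = 0.1681 → 0.17
d₂ = 0.1681 − 0.3466 = -0.1784 → -0.18
Risk-neutral Pr[S_T > K] = N(d₂) = N(-0.18) = 0.4286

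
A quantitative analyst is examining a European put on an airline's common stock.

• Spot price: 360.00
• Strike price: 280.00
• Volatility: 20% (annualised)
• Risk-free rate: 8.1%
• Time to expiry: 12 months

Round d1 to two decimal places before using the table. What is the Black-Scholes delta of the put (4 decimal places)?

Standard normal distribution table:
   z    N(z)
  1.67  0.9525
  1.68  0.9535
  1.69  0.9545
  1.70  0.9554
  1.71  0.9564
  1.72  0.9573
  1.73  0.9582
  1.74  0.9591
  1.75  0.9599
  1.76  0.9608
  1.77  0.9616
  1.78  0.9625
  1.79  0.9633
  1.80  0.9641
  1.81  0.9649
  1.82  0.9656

-0.0392

σ√T = 0.2 × 1.0000 = 0.2000
d₁ = [ln(360/280) + (0.081 + 0.2²/2)·1] / 0.2000 = [0.2513 + 0.1010] / 0.2000 = 1.7616 → 1.76
N(d₁) = N(1.76) = 0.9608
Δ_put = N(d₁) − 1 = 0.9608 − 1 = -0.0392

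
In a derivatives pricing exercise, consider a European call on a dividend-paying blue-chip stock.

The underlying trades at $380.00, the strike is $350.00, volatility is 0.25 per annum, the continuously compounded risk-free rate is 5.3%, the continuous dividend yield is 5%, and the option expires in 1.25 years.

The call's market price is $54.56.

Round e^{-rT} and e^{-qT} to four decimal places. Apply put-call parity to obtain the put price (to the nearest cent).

e^(−qT) = e^(−0.05·1.25) = 0.9394;  e^(−rT) = e^(−0.053·1.25) = 0.9359
Put-call parity: C − P = S·e^(−qT) − K·e^(−rT) = 380·0.9394 − 350·0.9359 = 356.9720 − 327.5650 = 29.4070
P = C − (C − P) = 54.56 − (29.4070) = 25.1530

$25.15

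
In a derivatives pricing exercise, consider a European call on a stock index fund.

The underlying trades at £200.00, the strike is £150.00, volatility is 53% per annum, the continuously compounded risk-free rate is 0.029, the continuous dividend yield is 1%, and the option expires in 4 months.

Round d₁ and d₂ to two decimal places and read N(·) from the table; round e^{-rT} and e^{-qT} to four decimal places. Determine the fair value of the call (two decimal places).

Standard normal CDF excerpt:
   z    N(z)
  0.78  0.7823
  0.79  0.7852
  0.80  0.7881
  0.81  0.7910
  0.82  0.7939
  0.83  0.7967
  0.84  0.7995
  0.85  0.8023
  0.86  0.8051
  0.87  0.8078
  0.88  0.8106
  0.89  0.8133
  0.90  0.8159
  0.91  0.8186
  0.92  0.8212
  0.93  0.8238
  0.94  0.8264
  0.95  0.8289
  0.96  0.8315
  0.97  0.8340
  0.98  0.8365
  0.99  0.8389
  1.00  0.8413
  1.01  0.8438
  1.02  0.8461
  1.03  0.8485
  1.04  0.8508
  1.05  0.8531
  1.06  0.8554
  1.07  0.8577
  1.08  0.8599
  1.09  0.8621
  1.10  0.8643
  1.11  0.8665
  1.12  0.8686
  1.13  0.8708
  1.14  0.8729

T = 0.3333;  σ√T = 0.3060
ln(S/K) + (r − q + σ²/2)T = ln(200/150) + (0.029 − 0.01 + 0.53²/2)·0.3333 = 0.2877 + 0.0532 = 0.3408
d₁ = 0.3408 / 0.3060 = 1.1138 ≈ 1.11
d₂ = d₁ − σ√T = 1.1138 − 0.3060 = 0.8079 ≈ 0.81
exp(−qT) = exp(−0.01·0.3333) = 0.9967;  exp(−rT) = exp(−0.029·0.3333) = 0.9904
C = 200·0.9967·N(1.11) − 150·0.9904·N(0.81) = 200·0.9967·0.8665 − 150·0.9904·0.7910 = 172.7281 − 117.5110 = 55.2172

£55.22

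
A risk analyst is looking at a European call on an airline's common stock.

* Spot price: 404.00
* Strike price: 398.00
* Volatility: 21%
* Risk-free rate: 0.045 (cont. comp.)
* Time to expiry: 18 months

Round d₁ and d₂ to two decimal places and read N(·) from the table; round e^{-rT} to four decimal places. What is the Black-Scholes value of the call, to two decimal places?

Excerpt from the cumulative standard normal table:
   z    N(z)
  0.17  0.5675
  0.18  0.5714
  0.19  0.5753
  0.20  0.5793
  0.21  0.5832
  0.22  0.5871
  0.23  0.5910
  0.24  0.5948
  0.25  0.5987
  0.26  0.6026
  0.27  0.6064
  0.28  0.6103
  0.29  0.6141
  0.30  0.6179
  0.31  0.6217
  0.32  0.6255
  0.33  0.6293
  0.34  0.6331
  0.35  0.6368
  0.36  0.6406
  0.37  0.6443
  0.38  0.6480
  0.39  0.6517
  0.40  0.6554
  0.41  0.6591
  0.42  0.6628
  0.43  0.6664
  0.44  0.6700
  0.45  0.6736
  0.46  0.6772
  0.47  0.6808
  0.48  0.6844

58.12

σ√T = 0.21·√1.5 = 0.2572
d₁ = [ln(404/398) + (0.045 + 0.21²/2)·1.5] / 0.2572 = [0.0150 + 0.1006] / 0.2572 = 0.4492 → 0.45
d₂ = d₁ − σ√T = 0.4492 − 0.2572 = 0.1920 → 0.19
exp(−rT) = exp(−0.045·1.5) = 0.9347
N(d₁) = N(0.45) = 0.6736;  N(d₂) = N(0.19) = 0.5753
C = 404·0.6736 − 398·0.9347·0.5753 = 272.1344 − 214.0177 = 58.1167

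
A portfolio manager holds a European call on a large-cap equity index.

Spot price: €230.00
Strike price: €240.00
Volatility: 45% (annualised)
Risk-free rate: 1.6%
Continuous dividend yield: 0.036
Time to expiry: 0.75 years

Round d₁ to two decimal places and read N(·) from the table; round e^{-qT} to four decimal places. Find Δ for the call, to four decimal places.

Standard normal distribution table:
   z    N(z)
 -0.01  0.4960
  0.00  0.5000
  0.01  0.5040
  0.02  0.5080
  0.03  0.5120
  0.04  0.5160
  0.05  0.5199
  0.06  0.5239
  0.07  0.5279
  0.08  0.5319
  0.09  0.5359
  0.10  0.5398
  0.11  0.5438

0.5061

σ√T = 0.45·√0.75 = 0.3897
d₁ = [ln(230/240) + (0.016 − 0.036 + 0.45²/2)·0.75] / 0.3897 = [-0.0426 + 0.0609] / 0.3897 = 0.0472 ⇒ 0.05
N(d₁) = N(0.05) = 0.5199
Δ_call = e^(−qT)·N(d₁) = 0.9734·0.5199 = 0.5061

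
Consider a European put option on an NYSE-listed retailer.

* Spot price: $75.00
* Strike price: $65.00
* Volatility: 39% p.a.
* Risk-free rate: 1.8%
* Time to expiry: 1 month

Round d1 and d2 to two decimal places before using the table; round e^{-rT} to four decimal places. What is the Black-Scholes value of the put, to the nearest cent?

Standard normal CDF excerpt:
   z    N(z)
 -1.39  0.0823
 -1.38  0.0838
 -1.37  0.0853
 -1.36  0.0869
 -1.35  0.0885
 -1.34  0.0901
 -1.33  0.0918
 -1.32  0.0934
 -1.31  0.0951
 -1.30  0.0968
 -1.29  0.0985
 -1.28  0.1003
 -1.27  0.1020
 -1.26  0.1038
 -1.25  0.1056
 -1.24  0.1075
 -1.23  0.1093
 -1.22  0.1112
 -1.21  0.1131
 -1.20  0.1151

σ√T = 0.39 × 0.2887 = 0.1126
d₁ = [ln(75/65) + (0.018 + 0.39²/2)·0.08333] / 0.1126 = [0.1431 + 0.0078] / 0.1126 = 1.3407 → 1.34
d₂ = d₁ − σ√T = 1.3407 − 0.1126 = 1.2281 → 1.23
exp(−rT) = exp(−0.018·0.08333) = 0.9985
N(−d₂) = N(-1.23) = 0.1093;  N(−d₁) = N(-1.34) = 0.0901
P = 65·0.9985·0.1093 − 75·0.0901 = 7.0938 − 6.7575 = 0.3363

$0.34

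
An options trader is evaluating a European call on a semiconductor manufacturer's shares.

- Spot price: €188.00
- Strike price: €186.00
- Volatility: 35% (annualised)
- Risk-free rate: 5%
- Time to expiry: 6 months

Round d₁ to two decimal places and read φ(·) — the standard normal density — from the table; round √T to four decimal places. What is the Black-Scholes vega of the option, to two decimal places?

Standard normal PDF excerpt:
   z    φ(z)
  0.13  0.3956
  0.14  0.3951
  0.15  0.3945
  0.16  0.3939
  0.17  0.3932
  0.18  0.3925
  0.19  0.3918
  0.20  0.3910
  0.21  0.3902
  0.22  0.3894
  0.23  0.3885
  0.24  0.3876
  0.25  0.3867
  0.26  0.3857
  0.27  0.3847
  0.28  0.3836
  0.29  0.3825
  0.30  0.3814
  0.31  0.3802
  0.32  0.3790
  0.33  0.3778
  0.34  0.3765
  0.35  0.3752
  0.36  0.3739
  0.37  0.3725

51.14

T = 0.5;  σ√T = 0.2475
d₁ = [ln(188/186) + (0.05 + ½·0.35²)·0.5] / (σ√T) = (0.0107 + 0.0556) / 0.2475 = 0.2680 which rounds to 0.27
√T = √0.5 = 0.7071
φ(d₁) = φ(0.27) = 0.3847
vega = S·φ(d₁)·√T = 188·0.3847·0.7071 = 51.1400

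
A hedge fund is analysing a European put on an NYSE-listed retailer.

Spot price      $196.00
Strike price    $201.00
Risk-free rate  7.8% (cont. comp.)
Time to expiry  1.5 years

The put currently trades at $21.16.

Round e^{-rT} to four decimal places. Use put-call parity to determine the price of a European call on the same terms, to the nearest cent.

exp(−rT) = exp(−0.078·1.5) = 0.8896
Put-call parity: C − P = S − K·e^(−rT) = 196 − 201·0.8896 = 196 − 178.8096 = 17.1904
C = P + (C − P) = 21.16 + (17.1904) = 38.3504

$38.35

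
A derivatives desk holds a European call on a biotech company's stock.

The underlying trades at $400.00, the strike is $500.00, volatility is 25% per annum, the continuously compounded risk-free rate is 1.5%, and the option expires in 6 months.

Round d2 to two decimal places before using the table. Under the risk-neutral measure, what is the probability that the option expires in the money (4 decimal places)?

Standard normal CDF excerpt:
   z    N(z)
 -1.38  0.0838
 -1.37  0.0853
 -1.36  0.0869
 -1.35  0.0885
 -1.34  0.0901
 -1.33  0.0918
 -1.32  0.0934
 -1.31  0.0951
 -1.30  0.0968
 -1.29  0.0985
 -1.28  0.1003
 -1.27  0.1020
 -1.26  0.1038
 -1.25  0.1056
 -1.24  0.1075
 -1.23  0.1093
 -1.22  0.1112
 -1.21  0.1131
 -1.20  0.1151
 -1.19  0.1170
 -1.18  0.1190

0.0951

σ√T = 0.25 × 0.7071 = 0.1768
ln(S/K) + (r + σ²/2)T = ln(400/500) + (0.015 + 0.25²/2)·0.5 = -0.2231 + 0.0231 = -0.2000
d₁ = -0.2000 / 0.1768 = -1.1315 ⇒ -1.13
d₂ = d₁ − σ√T = -1.1315 − 0.1768 = -1.3083 ⇒ -1.31
Pr(exercise) under Q = N(d₂) = 0.0951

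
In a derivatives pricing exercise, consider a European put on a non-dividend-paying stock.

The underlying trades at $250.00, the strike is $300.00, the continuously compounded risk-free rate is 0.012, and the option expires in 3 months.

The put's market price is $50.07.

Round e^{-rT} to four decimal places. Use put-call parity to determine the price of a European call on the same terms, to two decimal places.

exp(−rT) = exp(−0.012·0.25) = 0.9970
Put-call parity: C − P = S − K·e^(−rT) = 250 − 300·0.9970 = 250 − 299.1000 = -49.1000
C = P + (C − P) = 50.07 + (-49.1000) = 0.9700

$0.97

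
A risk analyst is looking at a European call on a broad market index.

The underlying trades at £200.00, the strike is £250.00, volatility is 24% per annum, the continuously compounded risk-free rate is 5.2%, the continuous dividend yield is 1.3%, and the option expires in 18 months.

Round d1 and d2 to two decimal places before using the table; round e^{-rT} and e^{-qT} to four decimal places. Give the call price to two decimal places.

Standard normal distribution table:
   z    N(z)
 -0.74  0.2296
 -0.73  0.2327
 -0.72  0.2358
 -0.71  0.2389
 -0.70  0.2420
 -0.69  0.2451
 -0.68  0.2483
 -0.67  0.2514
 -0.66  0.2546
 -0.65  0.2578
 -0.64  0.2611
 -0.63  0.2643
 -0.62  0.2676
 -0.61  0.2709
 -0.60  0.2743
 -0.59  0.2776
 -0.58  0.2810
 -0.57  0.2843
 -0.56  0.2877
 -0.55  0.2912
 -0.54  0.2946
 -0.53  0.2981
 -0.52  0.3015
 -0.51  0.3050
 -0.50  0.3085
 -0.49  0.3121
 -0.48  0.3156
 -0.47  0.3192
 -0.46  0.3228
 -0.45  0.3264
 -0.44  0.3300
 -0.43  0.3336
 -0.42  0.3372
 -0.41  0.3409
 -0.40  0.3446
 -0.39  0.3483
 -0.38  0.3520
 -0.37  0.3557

£11.62

σ√T = 0.24 × 1.2247 = 0.2939
ln(S/K) + (r − q + σ²/2)T = ln(200/250) + (0.052 − 0.013 + 0.24²/2)·1.5 = -0.2231 + 0.1017 = -0.1214
d₁ = -0.1214 / 0.2939 = -0.4132 which rounds to -0.41
d₂ = d₁ − σ√T = -0.4132 − 0.2939 = -0.7071 which rounds to -0.71
e^(−qT) = e^(−0.013·1.5) = 0.9807;  e^(−rT) = e^(−0.052·1.5) = 0.9250
C = 200·0.9807·N(-0.41) − 250·0.9250·N(-0.71) = 200·0.9807·0.3409 − 250·0.9250·0.2389 = 66.8641 − 55.2456 = 11.6185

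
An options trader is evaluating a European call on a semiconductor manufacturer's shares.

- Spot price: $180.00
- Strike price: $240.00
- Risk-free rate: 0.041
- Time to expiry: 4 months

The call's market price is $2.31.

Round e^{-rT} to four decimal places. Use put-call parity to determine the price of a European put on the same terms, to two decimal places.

e^(−rT) = e^(−0.041·0.3333) = 0.9864
Put-call parity: C − P = S − K·e^(−rT) = 180 − 240·0.9864 = 180 − 236.7360 = -56.7360
P = C − (C − P) = 2.31 − (-56.7360) = 59.0460

$59.05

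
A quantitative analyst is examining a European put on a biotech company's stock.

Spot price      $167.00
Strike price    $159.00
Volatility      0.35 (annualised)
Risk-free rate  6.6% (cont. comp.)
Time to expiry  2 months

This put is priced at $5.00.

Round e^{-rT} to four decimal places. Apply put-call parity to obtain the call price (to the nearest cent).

$14.73

e^(−rT) = e^(−0.066·0.1667) = 0.9891
Put-call parity: C − P = S − K·e^(−rT) = 167 − 159·0.9891 = 167 − 157.2669 = 9.7331
C = P + (C − P) = 5.00 + (9.7331) = 14.7331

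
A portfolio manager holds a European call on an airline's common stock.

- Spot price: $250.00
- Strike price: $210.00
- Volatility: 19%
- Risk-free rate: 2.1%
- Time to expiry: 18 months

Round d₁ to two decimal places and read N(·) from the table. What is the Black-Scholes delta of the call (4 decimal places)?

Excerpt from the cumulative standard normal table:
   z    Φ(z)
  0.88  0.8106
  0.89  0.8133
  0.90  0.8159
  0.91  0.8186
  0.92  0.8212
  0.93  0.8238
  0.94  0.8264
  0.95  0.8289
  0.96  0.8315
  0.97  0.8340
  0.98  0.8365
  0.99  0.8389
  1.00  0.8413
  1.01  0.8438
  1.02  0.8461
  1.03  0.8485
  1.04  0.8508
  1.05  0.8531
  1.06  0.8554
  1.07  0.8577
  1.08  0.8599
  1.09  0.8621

0.8413

T = 1.5;  σ√T = 0.2327
ln(S/K) + (r + σ²/2)T = ln(250/210) + (0.021 + 0.19²/2)·1.5 = 0.1744 + 0.0586 = 0.2329
d₁ = 0.2329 / 0.2327 = 1.0010 ⇒ 1.00
N(d₁) = N(1.00) = 0.8413
Δ_call = N(d₁) = 0.8413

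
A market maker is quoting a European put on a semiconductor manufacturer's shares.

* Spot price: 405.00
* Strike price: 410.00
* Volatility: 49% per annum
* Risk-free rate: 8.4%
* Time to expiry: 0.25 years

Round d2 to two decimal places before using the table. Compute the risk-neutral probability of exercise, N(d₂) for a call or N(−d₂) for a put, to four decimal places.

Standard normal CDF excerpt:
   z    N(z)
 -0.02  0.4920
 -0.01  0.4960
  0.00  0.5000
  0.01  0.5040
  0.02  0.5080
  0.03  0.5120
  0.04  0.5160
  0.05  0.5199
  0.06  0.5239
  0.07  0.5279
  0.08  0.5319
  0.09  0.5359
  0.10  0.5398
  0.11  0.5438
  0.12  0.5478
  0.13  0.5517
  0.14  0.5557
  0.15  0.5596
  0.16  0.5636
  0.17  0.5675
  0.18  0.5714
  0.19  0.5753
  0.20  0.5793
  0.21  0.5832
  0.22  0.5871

0.5359

σ√T = 0.49 × 0.5000 = 0.2450
d₁ = [ln(405/410) + (0.084 + 0.49²/2)·0.25] / 0.2450 = [-0.0123 + 0.0510] / 0.2450 = 0.1581 ⇒ 0.16
d₂ = d₁ − σ√T = 0.1581 − 0.2450 = -0.0869 ⇒ -0.09
Risk-neutral Pr[S_T < K] = N(−d₂) = N(0.09) = 0.5359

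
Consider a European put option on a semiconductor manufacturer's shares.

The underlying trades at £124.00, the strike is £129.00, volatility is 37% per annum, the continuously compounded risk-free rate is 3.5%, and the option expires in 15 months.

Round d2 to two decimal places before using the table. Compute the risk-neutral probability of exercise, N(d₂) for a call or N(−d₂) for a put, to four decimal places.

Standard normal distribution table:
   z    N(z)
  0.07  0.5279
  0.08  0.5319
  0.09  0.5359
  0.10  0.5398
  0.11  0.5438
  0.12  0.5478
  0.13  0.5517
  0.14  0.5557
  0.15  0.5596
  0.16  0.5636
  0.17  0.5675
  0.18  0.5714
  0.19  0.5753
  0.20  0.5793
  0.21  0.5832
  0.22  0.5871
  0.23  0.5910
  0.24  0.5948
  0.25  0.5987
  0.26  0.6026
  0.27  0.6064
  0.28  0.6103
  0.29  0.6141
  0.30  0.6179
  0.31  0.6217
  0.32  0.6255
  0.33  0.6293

0.5793

σ√T = 0.37·√1.25 = 0.4137
d₁ = [ln(124/129) + (0.035 + 0.37²/2)·1.25] / 0.4137 = [-0.0395 + 0.1293] / 0.4137 = 0.2170 which rounds to 0.22
d₂ = d₁ − σ√T = 0.2170 − 0.4137 = -0.1966 which rounds to -0.20
Pr(exercise) under Q = N(−d₂) = N(0.20) = 0.5793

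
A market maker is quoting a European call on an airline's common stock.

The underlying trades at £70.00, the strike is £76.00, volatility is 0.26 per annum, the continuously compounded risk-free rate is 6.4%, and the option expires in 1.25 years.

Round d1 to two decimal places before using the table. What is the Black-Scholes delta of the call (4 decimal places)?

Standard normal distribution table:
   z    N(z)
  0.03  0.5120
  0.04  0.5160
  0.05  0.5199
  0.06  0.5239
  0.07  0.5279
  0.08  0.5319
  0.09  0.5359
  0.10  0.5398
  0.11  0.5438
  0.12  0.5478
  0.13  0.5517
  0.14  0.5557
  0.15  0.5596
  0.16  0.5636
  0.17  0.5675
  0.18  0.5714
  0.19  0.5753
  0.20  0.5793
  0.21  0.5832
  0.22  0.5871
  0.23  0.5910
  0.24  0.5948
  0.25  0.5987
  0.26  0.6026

0.5557

σ√T = 0.26 × 1.1180 = 0.2907
d₁ = [ln(70/76) + (0.064 + 0.26²/2)·1.25] / 0.2907 = [-0.0822 + 0.1222] / 0.2907 = 0.1376 which rounds to 0.14
N(d₁) = N(0.14) = 0.5557
Δ_call = N(d₁) = 0.5557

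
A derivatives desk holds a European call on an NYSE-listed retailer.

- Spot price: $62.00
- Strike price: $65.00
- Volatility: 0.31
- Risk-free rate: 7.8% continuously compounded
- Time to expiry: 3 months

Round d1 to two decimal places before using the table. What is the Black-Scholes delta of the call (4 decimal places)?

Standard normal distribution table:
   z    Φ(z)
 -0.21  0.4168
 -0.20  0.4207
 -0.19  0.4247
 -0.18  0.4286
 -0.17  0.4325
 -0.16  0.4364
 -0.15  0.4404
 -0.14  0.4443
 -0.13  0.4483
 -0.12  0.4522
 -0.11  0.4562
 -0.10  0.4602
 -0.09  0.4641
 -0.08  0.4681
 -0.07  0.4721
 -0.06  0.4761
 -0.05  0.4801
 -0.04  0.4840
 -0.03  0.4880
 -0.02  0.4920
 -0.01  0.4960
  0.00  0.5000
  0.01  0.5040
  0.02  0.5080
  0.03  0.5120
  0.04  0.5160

σ√T = 0.31 × 0.5000 = 0.1550
d₁ = [ln(62/65) + (0.078 + 0.31²/2)·0.25] / 0.1550 = [-0.0473 + 0.0315] / 0.1550 = -0.1016 → -0.10
N(d₁) = N(-0.10) = 0.4602
Δ_call = N(d₁) = 0.4602

0.4602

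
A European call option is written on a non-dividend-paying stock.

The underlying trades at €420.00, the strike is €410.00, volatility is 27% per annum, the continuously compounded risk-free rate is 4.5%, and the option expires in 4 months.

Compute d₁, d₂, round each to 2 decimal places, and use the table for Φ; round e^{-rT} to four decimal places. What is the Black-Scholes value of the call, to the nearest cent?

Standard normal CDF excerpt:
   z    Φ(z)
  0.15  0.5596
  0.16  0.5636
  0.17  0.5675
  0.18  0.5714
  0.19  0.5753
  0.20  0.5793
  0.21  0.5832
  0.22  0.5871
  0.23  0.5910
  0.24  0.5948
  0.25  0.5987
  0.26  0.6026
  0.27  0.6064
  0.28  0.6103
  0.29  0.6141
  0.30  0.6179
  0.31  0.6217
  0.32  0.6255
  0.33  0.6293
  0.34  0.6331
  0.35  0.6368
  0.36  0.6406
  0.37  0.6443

€35.10

σ√T = 0.27 × 0.5774 = 0.1559
ln(S/K) + (r + σ²/2)T = ln(420/410) + (0.045 + 0.27²/2)·0.3333 = 0.0241 + 0.0271 = 0.0512
d₁ = 0.0512 / 0.1559 = 0.3288 ≈ 0.33
d₂ = d₁ − σ√T = 0.3288 − 0.1559 = 0.1729 ≈ 0.17
exp(−rT) = exp(−0.045·0.3333) = 0.9851
N(d₁) = N(0.33) = 0.6293;  N(d₂) = N(0.17) = 0.5675
C = 420·0.6293 − 410·0.9851·0.5675 = 264.3060 − 229.2081 = 35.0979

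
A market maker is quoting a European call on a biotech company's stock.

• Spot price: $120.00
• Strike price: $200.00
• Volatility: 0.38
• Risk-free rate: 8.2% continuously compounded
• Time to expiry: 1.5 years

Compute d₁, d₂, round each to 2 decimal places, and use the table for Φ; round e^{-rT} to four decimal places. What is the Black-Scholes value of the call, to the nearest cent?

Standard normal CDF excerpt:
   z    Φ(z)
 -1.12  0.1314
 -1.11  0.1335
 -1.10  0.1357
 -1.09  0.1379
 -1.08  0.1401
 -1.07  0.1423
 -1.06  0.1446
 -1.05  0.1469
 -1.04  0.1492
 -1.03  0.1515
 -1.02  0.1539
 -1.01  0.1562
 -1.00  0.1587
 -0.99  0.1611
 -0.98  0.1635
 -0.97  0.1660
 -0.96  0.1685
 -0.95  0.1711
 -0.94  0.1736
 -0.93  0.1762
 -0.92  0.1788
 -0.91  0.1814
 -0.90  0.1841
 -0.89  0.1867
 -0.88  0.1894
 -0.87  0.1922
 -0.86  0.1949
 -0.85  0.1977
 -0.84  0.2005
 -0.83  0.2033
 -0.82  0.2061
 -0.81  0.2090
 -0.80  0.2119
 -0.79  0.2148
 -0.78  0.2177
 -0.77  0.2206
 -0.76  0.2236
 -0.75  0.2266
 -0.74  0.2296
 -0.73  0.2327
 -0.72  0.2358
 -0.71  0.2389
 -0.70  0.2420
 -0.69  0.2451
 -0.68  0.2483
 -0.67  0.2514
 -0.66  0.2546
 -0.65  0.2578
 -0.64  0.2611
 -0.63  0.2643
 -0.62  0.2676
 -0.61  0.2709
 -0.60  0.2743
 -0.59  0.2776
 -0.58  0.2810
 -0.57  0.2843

σ√T = 0.38 × 1.2247 = 0.4654
d₁ = [ln(120/200) + (0.082 + ½·0.38²)·1.5] / (σ√T) = (-0.5108 + 0.2313) / 0.4654 = -0.6006 ≈ -0.60
d₂ = -0.6006 − 0.4654 = -1.0660 ≈ -1.07
e^(−rT) = e^(−0.082·1.5) = 0.8843
C = 120·N(-0.60) − 200·0.8843·N(-1.07) = 120·0.2743 − 200·0.8843·0.1423 = 32.9160 − 25.1672 = 7.7488

$7.75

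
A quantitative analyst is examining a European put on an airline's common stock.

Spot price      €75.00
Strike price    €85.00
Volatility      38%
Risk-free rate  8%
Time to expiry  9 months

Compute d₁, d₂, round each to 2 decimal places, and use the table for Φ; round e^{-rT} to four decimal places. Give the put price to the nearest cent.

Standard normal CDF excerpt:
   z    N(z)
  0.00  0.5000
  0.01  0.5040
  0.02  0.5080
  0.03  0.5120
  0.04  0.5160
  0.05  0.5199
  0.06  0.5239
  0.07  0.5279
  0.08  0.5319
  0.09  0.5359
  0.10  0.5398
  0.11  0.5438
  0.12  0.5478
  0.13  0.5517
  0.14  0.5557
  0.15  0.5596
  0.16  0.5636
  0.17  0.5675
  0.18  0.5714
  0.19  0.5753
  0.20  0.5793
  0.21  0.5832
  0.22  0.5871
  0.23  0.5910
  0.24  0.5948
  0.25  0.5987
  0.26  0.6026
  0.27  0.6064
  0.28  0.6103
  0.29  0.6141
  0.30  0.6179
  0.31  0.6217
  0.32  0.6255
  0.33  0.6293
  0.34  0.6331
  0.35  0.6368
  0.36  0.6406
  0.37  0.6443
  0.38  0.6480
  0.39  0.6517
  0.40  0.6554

σ√T = 0.38·√0.75 = 0.3291
d₁ = [ln(75/85) + (0.08 + 0.38²/2)·0.75] / 0.3291 = [-0.1252 + 0.1142] / 0.3291 = -0.0335 which rounds to -0.03
d₂ = d₁ − σ√T = -0.0335 − 0.3291 = -0.3626 which rounds to -0.36
e^(−rT) = e^(−0.08·0.75) = 0.9418
N(−d₂) = N(0.36) = 0.6406;  N(−d₁) = N(0.03) = 0.5120
P = 85·0.9418·0.6406 − 75·0.5120 = 51.2820 − 38.4000 = 12.8820

€12.88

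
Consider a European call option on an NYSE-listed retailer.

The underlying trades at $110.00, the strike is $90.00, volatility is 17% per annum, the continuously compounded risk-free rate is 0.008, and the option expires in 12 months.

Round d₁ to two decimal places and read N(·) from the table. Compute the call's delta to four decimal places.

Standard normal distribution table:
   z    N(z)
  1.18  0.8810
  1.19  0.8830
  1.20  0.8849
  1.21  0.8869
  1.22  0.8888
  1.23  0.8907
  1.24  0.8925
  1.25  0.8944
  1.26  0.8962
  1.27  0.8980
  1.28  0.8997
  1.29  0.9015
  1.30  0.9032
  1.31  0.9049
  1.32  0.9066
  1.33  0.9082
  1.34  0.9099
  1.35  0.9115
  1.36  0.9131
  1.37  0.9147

σ√T = 0.17 × 1.0000 = 0.1700
ln(S/K) + (r + σ²/2)T = ln(110/90) + (0.008 + 0.17²/2)·1 = 0.2007 + 0.0225 = 0.2231
d₁ = 0.2231 / 0.1700 = 1.3125 which rounds to 1.31
N(d₁) = N(1.31) = 0.9049
Δ_call = N(d₁) = 0.9049

0.9049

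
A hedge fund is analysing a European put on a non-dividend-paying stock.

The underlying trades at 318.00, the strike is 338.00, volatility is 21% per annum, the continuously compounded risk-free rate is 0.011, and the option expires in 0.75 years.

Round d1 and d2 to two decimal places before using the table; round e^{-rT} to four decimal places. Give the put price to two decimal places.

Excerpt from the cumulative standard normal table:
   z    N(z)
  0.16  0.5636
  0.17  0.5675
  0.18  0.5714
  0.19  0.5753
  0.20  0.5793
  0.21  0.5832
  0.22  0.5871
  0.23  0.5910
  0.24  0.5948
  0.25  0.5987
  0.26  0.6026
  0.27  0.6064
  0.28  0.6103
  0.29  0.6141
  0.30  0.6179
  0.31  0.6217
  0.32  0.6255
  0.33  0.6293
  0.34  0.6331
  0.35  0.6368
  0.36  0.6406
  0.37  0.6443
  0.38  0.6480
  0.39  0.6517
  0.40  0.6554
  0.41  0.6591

33.01

σ√T = 0.21 × 0.8660 = 0.1819
d₁ = [ln(318/338) + (0.011 + ½·0.21²)·0.75] / (σ√T) = (-0.0610 + 0.0248) / 0.1819 = -0.1991 which rounds to -0.20
d₂ = -0.1991 − 0.1819 = -0.3810 which rounds to -0.38
exp(−rT) = exp(−0.011·0.75) = 0.9918
P = 338·0.9918·N(0.38) − 318·N(0.20) = 338·0.9918·0.6480 − 318·0.5793 = 217.2280 − 184.2174 = 33.0106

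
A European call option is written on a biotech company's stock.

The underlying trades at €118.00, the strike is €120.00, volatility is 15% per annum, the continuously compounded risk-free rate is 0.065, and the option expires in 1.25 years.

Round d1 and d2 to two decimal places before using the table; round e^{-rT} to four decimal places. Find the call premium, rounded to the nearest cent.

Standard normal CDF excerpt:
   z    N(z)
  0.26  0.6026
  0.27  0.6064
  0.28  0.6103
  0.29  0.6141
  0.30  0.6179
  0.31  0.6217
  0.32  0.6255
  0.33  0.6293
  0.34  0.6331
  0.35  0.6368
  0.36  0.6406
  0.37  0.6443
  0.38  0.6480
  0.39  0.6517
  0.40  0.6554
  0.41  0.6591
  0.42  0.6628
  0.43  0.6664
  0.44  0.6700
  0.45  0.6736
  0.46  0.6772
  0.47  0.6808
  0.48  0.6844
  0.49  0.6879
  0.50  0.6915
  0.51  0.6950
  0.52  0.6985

σ√T = 0.15·√1.25 = 0.1677
d₁ = [ln(118/120) + (0.065 + ½·0.15²)·1.25] / (σ√T) = (-0.0168 + 0.0953) / 0.1677 = 0.4681 → 0.47
d₂ = 0.4681 − 0.1677 = 0.3004 → 0.30
exp(−rT) = exp(−0.065·1.25) = 0.9220
N(d₁) = N(0.47) = 0.6808;  N(d₂) = N(0.30) = 0.6179
C = 118·0.6808 − 120·0.9220·0.6179 = 80.3344 − 68.3645 = 11.9699

€11.97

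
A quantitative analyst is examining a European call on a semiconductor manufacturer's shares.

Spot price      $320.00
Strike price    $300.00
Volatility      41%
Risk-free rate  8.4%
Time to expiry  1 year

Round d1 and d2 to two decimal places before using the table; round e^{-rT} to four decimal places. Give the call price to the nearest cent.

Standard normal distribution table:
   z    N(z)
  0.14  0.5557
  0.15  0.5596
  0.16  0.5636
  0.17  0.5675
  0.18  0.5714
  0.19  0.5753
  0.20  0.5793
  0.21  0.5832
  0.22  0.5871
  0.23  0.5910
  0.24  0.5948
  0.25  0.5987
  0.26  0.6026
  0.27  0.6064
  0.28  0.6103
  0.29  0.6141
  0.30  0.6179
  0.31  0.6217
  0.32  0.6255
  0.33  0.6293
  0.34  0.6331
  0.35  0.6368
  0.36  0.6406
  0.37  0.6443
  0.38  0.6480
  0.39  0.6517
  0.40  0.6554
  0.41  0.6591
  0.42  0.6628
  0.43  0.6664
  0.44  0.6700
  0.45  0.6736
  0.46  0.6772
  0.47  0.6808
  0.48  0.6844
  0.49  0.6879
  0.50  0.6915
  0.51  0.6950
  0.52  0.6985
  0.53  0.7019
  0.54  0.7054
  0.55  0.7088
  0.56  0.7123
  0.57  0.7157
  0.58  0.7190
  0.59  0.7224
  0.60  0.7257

$73.57

σ√T = 0.41 × 1.0000 = 0.4100
d₁ = [ln(320/300) + (0.084 + 0.41²/2)·1] / 0.4100 = [0.0645 + 0.1680] / 0.4100 = 0.5673 → 0.57
d₂ = d₁ − σ√T = 0.5673 − 0.4100 = 0.1573 → 0.16
e^(−rT) = e^(−0.084·1) = 0.9194
N(d₁) = N(0.57) = 0.7157;  N(d₂) = N(0.16) = 0.5636
C = 320·0.7157 − 300·0.9194·0.5636 = 229.0240 − 155.4522 = 73.5718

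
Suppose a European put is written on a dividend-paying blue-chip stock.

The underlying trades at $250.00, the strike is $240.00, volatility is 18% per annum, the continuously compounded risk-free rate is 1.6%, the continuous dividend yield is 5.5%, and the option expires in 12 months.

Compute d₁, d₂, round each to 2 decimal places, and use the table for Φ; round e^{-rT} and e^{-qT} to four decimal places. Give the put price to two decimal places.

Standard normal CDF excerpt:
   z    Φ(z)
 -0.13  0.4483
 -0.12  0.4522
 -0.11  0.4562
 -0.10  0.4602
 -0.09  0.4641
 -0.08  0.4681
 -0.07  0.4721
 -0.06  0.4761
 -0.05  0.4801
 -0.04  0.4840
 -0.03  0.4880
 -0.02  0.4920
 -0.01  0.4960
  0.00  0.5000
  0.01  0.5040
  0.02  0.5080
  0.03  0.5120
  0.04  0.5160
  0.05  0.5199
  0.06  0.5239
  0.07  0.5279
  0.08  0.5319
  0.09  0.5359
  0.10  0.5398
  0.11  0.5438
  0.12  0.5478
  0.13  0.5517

T = 1;  σ√T = 0.1800
d₁ = [ln(250/240) + (0.016 − 0.055 + 0.18²/2)·1] / 0.1800 = [0.0408 − 0.0228] / 0.1800 = 0.1001 → 0.10
d₂ = d₁ − σ√T = 0.1001 − 0.1800 = -0.0799 → -0.08
exp(−qT) = exp(−0.055·1) = 0.9465;  exp(−rT) = exp(−0.016·1) = 0.9841
N(−d₂) = N(0.08) = 0.5319;  N(−d₁) = N(-0.10) = 0.4602
P = 240·0.9841·0.5319 − 250·0.9465·0.4602 = 125.6263 − 108.8948 = 16.7314

$16.73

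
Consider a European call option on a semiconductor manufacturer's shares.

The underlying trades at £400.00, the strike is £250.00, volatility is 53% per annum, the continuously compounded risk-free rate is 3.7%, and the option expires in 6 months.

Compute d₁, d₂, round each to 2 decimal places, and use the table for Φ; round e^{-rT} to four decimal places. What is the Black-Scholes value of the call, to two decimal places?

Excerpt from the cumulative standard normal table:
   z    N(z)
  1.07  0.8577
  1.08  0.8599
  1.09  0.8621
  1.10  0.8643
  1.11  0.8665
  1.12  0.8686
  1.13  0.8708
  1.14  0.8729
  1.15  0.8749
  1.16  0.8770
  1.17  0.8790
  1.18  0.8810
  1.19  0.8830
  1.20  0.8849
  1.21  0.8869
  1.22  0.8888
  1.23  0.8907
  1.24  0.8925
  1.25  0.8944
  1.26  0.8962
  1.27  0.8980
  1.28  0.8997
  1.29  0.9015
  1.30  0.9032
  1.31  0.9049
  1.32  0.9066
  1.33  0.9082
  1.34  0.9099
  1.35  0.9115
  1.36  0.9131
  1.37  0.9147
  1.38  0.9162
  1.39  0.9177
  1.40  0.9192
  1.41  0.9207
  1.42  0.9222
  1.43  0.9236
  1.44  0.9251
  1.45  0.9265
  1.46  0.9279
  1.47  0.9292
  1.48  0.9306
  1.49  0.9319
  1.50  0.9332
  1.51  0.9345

£159.58

T = 0.5;  σ√T = 0.3748
ln(S/K) + (r + σ²/2)T = ln(400/250) + (0.037 + 0.53²/2)·0.5 = 0.4700 + 0.0887 = 0.5587
d₁ = 0.5587 / 0.3748 = 1.4909 → 1.49
d₂ = d₁ − σ√T = 1.4909 − 0.3748 = 1.1161 → 1.12
exp(−rT) = exp(−0.037·0.5) = 0.9817
N(d₁) = N(1.49) = 0.9319;  N(d₂) = N(1.12) = 0.8686
C = 400·0.9319 − 250·0.9817·0.8686 = 372.7600 − 213.1762 = 159.5838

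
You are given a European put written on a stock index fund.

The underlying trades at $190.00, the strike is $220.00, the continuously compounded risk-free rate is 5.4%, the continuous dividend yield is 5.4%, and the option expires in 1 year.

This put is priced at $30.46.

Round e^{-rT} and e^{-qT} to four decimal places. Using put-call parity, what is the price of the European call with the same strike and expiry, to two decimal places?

exp(−qT) = exp(−0.054·1) = 0.9474;  exp(−rT) = exp(−0.054·1) = 0.9474
Put-call parity: C − P = S·e^(−qT) − K·e^(−rT) = 190·0.9474 − 220·0.9474 = 180.0060 − 208.4280 = -28.4220
C = P + (C − P) = 30.46 + (-28.4220) = 2.0380

$2.04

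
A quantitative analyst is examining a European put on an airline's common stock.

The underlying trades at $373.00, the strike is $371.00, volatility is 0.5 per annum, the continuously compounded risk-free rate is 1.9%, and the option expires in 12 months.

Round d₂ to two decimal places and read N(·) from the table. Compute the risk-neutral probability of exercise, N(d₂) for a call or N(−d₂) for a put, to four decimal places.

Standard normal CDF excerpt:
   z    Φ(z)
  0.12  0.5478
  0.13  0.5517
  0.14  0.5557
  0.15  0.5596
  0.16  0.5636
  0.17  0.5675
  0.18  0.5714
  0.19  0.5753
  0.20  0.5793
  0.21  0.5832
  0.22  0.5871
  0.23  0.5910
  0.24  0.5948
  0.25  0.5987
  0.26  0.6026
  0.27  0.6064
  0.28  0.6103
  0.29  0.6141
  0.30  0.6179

T = 1;  σ√T = 0.5000
d₁ = [ln(373/371) + (0.019 + 0.5²/2)·1] / 0.5000 = [0.0054 + 0.1440] / 0.5000 = 0.2988 ≈ 0.30
d₂ = d₁ − σ√T = 0.2988 − 0.5000 = -0.2012 ≈ -0.20
Pr(exercise) under Q = N(−d₂) = N(0.20) = 0.5793

0.5793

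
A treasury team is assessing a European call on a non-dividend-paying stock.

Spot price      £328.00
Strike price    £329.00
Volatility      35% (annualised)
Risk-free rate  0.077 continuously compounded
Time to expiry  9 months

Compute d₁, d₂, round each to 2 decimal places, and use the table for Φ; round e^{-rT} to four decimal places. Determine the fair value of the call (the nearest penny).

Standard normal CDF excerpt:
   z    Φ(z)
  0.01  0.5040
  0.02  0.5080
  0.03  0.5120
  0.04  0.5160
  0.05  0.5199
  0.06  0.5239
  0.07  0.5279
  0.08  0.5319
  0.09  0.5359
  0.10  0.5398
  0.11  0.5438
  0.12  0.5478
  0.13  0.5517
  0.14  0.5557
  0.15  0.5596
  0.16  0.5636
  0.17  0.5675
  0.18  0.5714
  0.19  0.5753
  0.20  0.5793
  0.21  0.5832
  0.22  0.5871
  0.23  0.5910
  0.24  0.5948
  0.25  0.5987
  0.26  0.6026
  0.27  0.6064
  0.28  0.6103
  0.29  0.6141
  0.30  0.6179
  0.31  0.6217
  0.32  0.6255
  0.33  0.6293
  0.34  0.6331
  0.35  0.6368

T = 0.75;  σ√T = 0.3031
d₁ = [ln(328/329) + (0.077 + 0.35²/2)·0.75] / 0.3031 = [-0.0030 + 0.1037] / 0.3031 = 0.3320 → 0.33
d₂ = d₁ − σ√T = 0.3320 − 0.3031 = 0.0289 → 0.03
exp(−rT) = exp(−0.077·0.75) = 0.9439
C = 328·N(0.33) − 329·0.9439·N(0.03) = 328·0.6293 − 329·0.9439·0.5120 = 206.4104 − 158.9981 = 47.4123

£47.41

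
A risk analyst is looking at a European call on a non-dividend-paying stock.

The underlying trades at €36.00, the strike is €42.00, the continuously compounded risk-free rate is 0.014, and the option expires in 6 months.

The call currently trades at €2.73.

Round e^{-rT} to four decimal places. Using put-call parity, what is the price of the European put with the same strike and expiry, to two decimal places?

exp(−rT) = exp(−0.014·0.5) = 0.9930
Put-call parity: C − P = S − K·e^(−rT) = 36 − 42·0.9930 = 36 − 41.7060 = -5.7060
P = C − (C − P) = 2.73 − (-5.7060) = 8.4360

€8.44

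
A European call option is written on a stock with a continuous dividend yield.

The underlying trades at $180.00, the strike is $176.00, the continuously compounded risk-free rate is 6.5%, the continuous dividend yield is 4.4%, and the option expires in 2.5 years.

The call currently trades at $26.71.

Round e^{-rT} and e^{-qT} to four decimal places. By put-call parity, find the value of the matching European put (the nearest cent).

e^(−qT) = e^(−0.044·2.5) = 0.8958;  e^(−rT) = e^(−0.065·2.5) = 0.8500
Put-call parity: C − P = S·e^(−qT) − K·e^(−rT) = 180·0.8958 − 176·0.8500 = 161.2440 − 149.6000 = 11.6440
P = C − (C − P) = 26.71 − (11.6440) = 15.0660

$15.07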